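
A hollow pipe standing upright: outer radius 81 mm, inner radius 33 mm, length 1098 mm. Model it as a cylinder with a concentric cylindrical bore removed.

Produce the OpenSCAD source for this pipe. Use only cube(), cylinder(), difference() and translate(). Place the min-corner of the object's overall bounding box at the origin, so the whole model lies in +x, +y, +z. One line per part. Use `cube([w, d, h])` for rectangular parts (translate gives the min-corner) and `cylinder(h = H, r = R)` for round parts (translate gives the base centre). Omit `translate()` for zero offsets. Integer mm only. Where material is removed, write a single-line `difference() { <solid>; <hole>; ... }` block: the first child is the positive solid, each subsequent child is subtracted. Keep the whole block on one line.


difference() { translate([81, 81, 0]) cylinder(h = 1098, r = 81); translate([81, 81, 0]) cylinder(h = 1098, r = 33); }


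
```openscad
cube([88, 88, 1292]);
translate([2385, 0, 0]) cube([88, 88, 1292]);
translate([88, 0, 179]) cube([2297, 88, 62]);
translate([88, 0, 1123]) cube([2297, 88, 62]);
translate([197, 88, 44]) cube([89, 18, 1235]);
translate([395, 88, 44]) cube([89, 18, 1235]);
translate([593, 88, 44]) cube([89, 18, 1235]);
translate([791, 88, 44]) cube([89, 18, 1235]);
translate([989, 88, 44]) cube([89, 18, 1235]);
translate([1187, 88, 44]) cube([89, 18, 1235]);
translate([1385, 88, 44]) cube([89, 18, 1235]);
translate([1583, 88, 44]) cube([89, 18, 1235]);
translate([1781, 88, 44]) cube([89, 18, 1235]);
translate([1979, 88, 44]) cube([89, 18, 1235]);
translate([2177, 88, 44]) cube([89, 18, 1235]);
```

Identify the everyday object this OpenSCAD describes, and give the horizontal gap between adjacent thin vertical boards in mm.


A fence section. The picket gap is 109 mm.

Two posts, two rails, 11 pickets — a fence section. Span 2297 mm holds 11 pickets of 89 mm with 12 equal gaps: ⌊(2297 − 11·89) / 12⌋ = 109 mm.


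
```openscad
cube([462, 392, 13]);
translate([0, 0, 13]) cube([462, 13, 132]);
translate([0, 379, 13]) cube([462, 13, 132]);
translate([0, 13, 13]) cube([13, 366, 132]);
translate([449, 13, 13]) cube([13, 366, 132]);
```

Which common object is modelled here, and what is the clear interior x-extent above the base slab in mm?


An open box. The internal width is 436 mm.

A 462×392 base slab with four walls standing on it — an open box. The base is 462 mm wide and the walls are 13 mm thick, so the internal width is 462 − 2 × 13 = 436 mm.


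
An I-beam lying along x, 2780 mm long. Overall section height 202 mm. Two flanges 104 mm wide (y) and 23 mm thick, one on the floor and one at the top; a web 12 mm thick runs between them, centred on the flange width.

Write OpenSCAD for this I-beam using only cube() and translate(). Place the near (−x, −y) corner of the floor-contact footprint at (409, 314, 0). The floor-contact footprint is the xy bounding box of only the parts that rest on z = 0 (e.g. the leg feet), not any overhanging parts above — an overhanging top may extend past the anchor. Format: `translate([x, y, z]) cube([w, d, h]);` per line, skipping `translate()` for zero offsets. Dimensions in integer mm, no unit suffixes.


translate([409, 314, 0]) cube([2780, 104, 23]);
translate([409, 360, 23]) cube([2780, 12, 156]);
translate([409, 314, 179]) cube([2780, 104, 23]);


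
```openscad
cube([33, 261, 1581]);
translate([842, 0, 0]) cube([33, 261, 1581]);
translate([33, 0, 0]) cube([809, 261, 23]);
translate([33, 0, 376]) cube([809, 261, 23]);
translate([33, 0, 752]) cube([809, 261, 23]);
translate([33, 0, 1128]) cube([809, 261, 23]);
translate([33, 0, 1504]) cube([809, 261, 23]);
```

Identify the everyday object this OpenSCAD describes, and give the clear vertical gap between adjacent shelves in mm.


A bookshelf. The clear shelf gap is 353 mm.

Two tall side panels with 5 horizontal boards between them — a bookshelf. The first two shelf undersides are at z = 0 and z = 376; with shelf thickness 23, the clear gap is 376 − 0 − 23 = 353 mm.


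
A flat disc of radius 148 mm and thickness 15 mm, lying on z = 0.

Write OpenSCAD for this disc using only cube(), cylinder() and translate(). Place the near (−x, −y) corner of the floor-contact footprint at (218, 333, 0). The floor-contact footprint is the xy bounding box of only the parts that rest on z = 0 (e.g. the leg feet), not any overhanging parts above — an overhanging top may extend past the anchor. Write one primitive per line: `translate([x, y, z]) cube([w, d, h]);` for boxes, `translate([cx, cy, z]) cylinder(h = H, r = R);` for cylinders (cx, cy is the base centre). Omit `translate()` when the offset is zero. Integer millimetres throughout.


translate([366, 481, 0]) cylinder(h = 15, r = 148);


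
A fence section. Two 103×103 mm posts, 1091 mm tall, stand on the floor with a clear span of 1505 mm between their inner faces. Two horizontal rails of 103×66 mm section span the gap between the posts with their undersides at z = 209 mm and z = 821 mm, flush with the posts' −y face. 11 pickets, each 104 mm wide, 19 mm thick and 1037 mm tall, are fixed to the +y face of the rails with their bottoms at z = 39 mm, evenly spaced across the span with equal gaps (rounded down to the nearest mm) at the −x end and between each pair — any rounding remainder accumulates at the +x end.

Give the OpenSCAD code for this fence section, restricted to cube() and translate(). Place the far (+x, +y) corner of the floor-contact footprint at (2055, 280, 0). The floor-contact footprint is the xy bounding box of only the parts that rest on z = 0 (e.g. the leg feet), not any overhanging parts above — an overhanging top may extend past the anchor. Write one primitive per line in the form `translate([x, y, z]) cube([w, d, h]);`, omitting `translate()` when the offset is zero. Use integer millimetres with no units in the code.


translate([344, 177, 0]) cube([103, 103, 1091]);
translate([1952, 177, 0]) cube([103, 103, 1091]);
translate([447, 177, 209]) cube([1505, 103, 66]);
translate([447, 177, 821]) cube([1505, 103, 66]);
translate([477, 280, 39]) cube([104, 19, 1037]);
translate([611, 280, 39]) cube([104, 19, 1037]);
translate([745, 280, 39]) cube([104, 19, 1037]);
translate([879, 280, 39]) cube([104, 19, 1037]);
translate([1013, 280, 39]) cube([104, 19, 1037]);
translate([1147, 280, 39]) cube([104, 19, 1037]);
translate([1281, 280, 39]) cube([104, 19, 1037]);
translate([1415, 280, 39]) cube([104, 19, 1037]);
translate([1549, 280, 39]) cube([104, 19, 1037]);
translate([1683, 280, 39]) cube([104, 19, 1037]);
translate([1817, 280, 39]) cube([104, 19, 1037]);


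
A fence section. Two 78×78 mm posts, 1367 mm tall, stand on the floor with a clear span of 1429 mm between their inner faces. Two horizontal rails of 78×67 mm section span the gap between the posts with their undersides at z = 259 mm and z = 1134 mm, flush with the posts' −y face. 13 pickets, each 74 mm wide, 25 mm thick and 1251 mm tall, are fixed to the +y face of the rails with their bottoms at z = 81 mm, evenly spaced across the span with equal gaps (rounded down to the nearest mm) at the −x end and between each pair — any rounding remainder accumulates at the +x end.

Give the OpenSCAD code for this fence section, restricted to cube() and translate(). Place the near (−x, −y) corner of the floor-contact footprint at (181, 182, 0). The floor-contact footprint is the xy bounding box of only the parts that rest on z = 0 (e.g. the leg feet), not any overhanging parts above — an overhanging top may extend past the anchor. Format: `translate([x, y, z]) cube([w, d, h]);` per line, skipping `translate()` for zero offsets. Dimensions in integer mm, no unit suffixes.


translate([181, 182, 0]) cube([78, 78, 1367]);
translate([1688, 182, 0]) cube([78, 78, 1367]);
translate([259, 182, 259]) cube([1429, 78, 67]);
translate([259, 182, 1134]) cube([1429, 78, 67]);
translate([292, 260, 81]) cube([74, 25, 1251]);
translate([399, 260, 81]) cube([74, 25, 1251]);
translate([506, 260, 81]) cube([74, 25, 1251]);
translate([613, 260, 81]) cube([74, 25, 1251]);
translate([720, 260, 81]) cube([74, 25, 1251]);
translate([827, 260, 81]) cube([74, 25, 1251]);
translate([934, 260, 81]) cube([74, 25, 1251]);
translate([1041, 260, 81]) cube([74, 25, 1251]);
translate([1148, 260, 81]) cube([74, 25, 1251]);
translate([1255, 260, 81]) cube([74, 25, 1251]);
translate([1362, 260, 81]) cube([74, 25, 1251]);
translate([1469, 260, 81]) cube([74, 25, 1251]);
translate([1576, 260, 81]) cube([74, 25, 1251]);


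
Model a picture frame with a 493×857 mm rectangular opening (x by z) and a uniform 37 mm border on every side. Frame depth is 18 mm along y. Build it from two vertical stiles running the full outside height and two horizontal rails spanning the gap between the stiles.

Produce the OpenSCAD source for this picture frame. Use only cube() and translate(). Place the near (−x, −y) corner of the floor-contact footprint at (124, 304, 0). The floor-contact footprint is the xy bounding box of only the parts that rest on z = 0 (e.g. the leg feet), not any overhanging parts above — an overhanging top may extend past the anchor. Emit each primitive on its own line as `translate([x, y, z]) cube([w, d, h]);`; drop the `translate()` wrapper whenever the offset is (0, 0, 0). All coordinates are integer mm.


translate([124, 304, 0]) cube([37, 18, 931]);
translate([654, 304, 0]) cube([37, 18, 931]);
translate([161, 304, 0]) cube([493, 18, 37]);
translate([161, 304, 894]) cube([493, 18, 37]);


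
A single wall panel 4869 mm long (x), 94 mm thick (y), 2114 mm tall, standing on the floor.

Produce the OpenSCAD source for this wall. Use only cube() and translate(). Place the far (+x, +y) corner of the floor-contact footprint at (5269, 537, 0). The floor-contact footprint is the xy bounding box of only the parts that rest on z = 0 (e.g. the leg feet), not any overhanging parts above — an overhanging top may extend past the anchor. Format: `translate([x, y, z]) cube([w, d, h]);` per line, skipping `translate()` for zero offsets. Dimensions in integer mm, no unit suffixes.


translate([400, 443, 0]) cube([4869, 94, 2114]);


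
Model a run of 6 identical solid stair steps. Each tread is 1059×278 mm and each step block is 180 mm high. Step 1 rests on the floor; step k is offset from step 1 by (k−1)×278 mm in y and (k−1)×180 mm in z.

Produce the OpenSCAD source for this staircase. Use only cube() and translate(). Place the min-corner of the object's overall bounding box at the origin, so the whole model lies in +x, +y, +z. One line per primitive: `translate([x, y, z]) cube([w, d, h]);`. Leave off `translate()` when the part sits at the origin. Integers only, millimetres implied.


cube([1059, 278, 180]);
translate([0, 278, 180]) cube([1059, 278, 180]);
translate([0, 556, 360]) cube([1059, 278, 180]);
translate([0, 834, 540]) cube([1059, 278, 180]);
translate([0, 1112, 720]) cube([1059, 278, 180]);
translate([0, 1390, 900]) cube([1059, 278, 180]);


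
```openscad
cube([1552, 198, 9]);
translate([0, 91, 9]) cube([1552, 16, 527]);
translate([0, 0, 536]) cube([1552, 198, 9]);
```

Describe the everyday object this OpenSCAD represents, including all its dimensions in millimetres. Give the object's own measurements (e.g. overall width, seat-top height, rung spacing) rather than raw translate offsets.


An I-beam lying along x, 1552 mm long. Overall section height 545 mm. Two flanges 198 mm wide (y) and 9 mm thick, one on the floor and one at the top; a web 16 mm thick runs between them, centred on the flange width.


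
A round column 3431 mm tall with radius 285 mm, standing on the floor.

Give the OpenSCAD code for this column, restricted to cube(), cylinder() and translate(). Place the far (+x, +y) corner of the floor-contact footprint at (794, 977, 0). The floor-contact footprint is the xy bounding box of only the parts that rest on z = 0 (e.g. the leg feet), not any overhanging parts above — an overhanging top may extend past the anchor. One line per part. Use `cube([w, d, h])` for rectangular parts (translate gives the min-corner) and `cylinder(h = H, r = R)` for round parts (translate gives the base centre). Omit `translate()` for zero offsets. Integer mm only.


translate([509, 692, 0]) cylinder(h = 3431, r = 285);


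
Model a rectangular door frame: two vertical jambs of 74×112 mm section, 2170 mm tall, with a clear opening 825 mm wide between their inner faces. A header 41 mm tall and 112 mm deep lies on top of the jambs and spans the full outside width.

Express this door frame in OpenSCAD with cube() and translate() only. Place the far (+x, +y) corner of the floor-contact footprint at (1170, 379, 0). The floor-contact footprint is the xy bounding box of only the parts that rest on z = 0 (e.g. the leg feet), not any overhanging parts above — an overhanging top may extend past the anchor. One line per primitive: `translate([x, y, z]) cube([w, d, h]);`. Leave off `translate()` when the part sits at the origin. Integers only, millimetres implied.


translate([197, 267, 0]) cube([74, 112, 2170]);
translate([1096, 267, 0]) cube([74, 112, 2170]);
translate([197, 267, 2170]) cube([973, 112, 41]);


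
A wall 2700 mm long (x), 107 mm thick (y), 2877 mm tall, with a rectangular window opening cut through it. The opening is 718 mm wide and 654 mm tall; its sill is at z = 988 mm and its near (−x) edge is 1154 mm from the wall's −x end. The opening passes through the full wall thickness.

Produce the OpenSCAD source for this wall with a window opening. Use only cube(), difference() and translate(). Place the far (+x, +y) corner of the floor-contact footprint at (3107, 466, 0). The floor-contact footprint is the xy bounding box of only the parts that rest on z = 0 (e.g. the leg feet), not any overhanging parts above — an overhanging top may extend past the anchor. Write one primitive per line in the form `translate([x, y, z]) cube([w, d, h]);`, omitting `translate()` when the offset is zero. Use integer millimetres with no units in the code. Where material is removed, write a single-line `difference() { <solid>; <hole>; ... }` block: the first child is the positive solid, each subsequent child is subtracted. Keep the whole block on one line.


difference() { translate([407, 359, 0]) cube([2700, 107, 2877]); translate([1561, 359, 988]) cube([718, 107, 654]); }


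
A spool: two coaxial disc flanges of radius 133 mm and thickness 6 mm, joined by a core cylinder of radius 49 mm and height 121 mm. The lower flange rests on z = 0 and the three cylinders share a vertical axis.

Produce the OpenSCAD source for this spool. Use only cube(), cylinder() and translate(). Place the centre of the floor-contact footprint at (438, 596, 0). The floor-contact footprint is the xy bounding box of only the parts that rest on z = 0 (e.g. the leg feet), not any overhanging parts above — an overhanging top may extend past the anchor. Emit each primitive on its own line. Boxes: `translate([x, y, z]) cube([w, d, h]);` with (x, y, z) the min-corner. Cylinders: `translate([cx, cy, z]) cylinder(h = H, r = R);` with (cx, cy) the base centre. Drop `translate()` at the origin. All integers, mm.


translate([438, 596, 0]) cylinder(h = 6, r = 133);
translate([438, 596, 6]) cylinder(h = 121, r = 49);
translate([438, 596, 127]) cylinder(h = 6, r = 133);


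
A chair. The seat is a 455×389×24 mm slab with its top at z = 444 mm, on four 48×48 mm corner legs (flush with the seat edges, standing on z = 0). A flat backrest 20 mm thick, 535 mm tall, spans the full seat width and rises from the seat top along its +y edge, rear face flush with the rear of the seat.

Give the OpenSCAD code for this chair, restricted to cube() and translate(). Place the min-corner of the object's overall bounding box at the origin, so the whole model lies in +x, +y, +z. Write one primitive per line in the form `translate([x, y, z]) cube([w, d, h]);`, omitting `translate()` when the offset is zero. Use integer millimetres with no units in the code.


translate([0, 0, 420]) cube([455, 389, 24]);
cube([48, 48, 420]);
translate([407, 0, 0]) cube([48, 48, 420]);
translate([0, 341, 0]) cube([48, 48, 420]);
translate([407, 341, 0]) cube([48, 48, 420]);
translate([0, 369, 444]) cube([455, 20, 535]);


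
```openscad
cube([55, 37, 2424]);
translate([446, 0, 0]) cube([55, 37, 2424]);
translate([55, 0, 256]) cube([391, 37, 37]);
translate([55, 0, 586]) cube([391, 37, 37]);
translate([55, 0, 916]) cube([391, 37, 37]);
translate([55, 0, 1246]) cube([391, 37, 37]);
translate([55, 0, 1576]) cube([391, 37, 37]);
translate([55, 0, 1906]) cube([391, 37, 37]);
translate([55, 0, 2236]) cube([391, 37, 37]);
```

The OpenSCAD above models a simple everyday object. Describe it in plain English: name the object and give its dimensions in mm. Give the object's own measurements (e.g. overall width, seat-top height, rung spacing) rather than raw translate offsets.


A straight ladder. Two 55×37 mm vertical rails, 2424 mm tall, stand 501 mm apart (outside-to-outside) with their front faces coplanar on the −y side. 7 rungs, each 37 mm deep and 37 mm tall, span between the inner faces of the rails, front faces flush with the rails. The lowest rung's underside is at z = 256 mm and rungs are spaced 330 mm apart (underside to underside).


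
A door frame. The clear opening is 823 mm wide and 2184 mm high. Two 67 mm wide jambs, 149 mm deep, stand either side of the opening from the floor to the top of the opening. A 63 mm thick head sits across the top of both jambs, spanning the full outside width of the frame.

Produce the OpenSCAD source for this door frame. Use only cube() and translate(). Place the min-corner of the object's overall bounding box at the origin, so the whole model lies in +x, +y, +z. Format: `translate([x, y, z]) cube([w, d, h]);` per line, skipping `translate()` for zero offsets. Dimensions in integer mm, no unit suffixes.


cube([67, 149, 2184]);
translate([890, 0, 0]) cube([67, 149, 2184]);
translate([0, 0, 2184]) cube([957, 149, 63]);


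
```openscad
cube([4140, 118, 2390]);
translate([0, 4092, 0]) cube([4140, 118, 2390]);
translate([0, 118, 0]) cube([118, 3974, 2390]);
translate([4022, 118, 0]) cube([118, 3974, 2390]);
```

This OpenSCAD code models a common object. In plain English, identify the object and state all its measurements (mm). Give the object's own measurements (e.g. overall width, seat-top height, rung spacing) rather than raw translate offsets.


The wall frame of a small rectangular building: four walls, each 2390 mm tall and 118 mm thick, enclosing a footprint 4140 mm (x) by 4210 mm (y) outside-to-outside, with no floor or roof. The front and back walls (the −y and +y sides) span the full width; the two side walls fit between them.


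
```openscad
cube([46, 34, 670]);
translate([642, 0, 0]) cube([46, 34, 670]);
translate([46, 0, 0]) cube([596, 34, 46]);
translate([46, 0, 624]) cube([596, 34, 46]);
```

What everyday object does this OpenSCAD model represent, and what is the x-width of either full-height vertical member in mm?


A picture frame. The border width is 46 mm.

Four thin pieces enclosing a rectangular opening — a picture frame. The two full-height stiles are 670 mm tall; the top rail sits at z = 624 and is 46 mm tall, so the border above the opening is 670 − 624 = 46 mm, matching the stile x-width.


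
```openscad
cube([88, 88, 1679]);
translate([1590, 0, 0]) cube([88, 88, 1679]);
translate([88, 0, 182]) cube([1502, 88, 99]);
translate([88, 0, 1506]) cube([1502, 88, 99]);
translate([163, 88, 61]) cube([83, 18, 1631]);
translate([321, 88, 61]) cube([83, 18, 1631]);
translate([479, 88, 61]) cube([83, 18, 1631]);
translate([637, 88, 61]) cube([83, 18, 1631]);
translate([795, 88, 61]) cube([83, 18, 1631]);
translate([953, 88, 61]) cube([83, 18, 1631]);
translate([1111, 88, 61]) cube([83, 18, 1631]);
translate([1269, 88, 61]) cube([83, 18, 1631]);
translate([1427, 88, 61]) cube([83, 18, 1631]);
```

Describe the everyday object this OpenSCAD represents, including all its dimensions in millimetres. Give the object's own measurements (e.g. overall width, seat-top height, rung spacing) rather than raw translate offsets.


A fence section. Two 88×88 mm posts, 1679 mm tall, stand on the floor with a clear span of 1502 mm between their inner faces. Two horizontal rails of 88×99 mm section span the gap between the posts with their undersides at z = 182 mm and z = 1506 mm, flush with the posts' −y face. 9 pickets, each 83 mm wide, 18 mm thick and 1631 mm tall, are fixed to the +y face of the rails with their bottoms at z = 61 mm, spaced across the span with a 75 mm gap after the −x post and between neighbouring pickets, with 80 mm left before the +x post.


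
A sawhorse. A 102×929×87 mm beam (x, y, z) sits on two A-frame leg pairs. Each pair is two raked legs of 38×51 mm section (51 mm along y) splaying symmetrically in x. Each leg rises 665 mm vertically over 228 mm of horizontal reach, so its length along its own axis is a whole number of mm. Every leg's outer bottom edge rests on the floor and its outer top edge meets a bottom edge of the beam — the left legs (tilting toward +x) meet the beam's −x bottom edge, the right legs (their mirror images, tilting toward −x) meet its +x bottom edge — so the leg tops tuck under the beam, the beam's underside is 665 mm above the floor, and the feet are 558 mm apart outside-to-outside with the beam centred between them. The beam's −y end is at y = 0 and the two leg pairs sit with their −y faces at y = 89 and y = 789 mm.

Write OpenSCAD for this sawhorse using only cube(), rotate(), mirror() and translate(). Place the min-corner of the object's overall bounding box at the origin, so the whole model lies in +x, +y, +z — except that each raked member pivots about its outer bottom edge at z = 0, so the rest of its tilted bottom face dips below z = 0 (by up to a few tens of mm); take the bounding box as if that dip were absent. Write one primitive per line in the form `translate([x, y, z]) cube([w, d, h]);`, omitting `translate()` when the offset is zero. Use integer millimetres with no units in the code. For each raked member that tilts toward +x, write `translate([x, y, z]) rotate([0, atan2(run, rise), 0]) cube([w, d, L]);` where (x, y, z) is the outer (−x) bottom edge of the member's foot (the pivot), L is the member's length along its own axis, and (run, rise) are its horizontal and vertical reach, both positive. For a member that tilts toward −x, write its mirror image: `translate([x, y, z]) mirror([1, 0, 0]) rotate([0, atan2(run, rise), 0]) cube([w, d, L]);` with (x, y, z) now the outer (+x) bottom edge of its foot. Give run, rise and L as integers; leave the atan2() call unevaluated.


translate([228, 0, 665]) cube([102, 929, 87]);
translate([0, 89, 0]) rotate([0, atan2(228, 665), 0]) cube([38, 51, 703]);
translate([558, 89, 0]) mirror([1, 0, 0]) rotate([0, atan2(228, 665), 0]) cube([38, 51, 703]);
translate([0, 789, 0]) rotate([0, atan2(228, 665), 0]) cube([38, 51, 703]);
translate([558, 789, 0]) mirror([1, 0, 0]) rotate([0, atan2(228, 665), 0]) cube([38, 51, 703]);


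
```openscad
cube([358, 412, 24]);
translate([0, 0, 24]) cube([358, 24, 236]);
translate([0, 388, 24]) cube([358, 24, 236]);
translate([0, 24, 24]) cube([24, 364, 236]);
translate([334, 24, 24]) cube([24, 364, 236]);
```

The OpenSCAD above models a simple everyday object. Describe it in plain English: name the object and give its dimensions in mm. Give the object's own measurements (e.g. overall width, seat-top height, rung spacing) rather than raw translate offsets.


An open-topped rectangular box: outside dimensions 358×412×260 mm, with a uniform wall and base thickness of 24 mm. The base is a full 358×412 slab on the floor; four walls sit on top of the base. The front and back walls (the −y and +y sides) span the full width; the two side walls fit between them.


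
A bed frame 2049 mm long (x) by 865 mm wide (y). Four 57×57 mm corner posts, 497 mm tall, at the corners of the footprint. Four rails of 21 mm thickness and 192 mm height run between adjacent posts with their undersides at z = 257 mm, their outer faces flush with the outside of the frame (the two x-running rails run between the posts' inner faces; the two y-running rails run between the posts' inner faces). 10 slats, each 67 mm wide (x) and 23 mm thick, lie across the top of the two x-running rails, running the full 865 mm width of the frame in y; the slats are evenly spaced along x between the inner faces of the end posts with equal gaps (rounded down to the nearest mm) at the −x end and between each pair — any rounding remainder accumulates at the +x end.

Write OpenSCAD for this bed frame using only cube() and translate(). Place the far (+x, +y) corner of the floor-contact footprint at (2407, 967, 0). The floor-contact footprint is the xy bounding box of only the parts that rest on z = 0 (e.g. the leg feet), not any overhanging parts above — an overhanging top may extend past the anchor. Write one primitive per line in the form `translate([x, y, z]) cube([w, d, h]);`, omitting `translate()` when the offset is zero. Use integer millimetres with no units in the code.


translate([358, 102, 0]) cube([57, 57, 497]);
translate([358, 910, 0]) cube([57, 57, 497]);
translate([2350, 102, 0]) cube([57, 57, 497]);
translate([2350, 910, 0]) cube([57, 57, 497]);
translate([415, 102, 257]) cube([1935, 21, 192]);
translate([415, 946, 257]) cube([1935, 21, 192]);
translate([358, 159, 257]) cube([21, 751, 192]);
translate([2386, 159, 257]) cube([21, 751, 192]);
translate([530, 102, 449]) cube([67, 865, 23]);
translate([712, 102, 449]) cube([67, 865, 23]);
translate([894, 102, 449]) cube([67, 865, 23]);
translate([1076, 102, 449]) cube([67, 865, 23]);
translate([1258, 102, 449]) cube([67, 865, 23]);
translate([1440, 102, 449]) cube([67, 865, 23]);
translate([1622, 102, 449]) cube([67, 865, 23]);
translate([1804, 102, 449]) cube([67, 865, 23]);
translate([1986, 102, 449]) cube([67, 865, 23]);
translate([2168, 102, 449]) cube([67, 865, 23]);


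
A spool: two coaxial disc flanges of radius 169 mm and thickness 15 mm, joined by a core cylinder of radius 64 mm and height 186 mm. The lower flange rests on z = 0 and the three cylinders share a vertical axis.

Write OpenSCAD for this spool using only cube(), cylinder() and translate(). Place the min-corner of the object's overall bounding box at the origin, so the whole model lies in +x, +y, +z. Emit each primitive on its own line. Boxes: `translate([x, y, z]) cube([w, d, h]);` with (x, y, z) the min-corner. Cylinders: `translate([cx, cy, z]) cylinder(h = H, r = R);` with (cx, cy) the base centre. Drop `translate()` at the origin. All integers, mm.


translate([169, 169, 0]) cylinder(h = 15, r = 169);
translate([169, 169, 15]) cylinder(h = 186, r = 64);
translate([169, 169, 201]) cylinder(h = 15, r = 169);


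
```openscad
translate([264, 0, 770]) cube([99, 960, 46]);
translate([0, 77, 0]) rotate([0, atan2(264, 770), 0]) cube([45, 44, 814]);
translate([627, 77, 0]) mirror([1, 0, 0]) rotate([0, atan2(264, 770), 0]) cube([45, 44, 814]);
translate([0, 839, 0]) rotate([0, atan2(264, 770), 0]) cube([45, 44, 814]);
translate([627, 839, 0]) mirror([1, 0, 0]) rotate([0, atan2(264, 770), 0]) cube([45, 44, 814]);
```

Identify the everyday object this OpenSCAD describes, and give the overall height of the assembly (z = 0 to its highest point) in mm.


A sawhorse. The overall height is 816 mm.

A beam across two mirrored pairs of raked legs — a sawhorse. The beam's underside is at z = 770 (matching the legs' vertical rise in atan2(264, 770)) and the beam is 46 mm tall, so its top is at 770 + 46 = 816 mm. The raked legs top out at the beam's underside, so that is the highest point.


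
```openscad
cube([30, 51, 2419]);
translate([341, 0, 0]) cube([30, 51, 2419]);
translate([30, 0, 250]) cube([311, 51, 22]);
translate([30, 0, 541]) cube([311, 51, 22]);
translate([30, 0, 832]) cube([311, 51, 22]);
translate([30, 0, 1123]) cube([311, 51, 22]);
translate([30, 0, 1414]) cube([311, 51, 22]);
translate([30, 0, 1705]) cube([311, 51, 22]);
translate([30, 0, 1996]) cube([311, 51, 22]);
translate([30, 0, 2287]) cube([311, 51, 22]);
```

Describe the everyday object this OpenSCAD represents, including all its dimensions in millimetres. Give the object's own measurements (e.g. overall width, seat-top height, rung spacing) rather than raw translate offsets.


A straight ladder. Two 30×51 mm vertical rails, 2419 mm tall, stand 371 mm apart (outside-to-outside) with their front faces coplanar on the −y side. 8 rungs, each 51 mm deep and 22 mm tall, span between the inner faces of the rails, front faces flush with the rails. The lowest rung's underside is at z = 250 mm and rungs are spaced 291 mm apart (underside to underside).


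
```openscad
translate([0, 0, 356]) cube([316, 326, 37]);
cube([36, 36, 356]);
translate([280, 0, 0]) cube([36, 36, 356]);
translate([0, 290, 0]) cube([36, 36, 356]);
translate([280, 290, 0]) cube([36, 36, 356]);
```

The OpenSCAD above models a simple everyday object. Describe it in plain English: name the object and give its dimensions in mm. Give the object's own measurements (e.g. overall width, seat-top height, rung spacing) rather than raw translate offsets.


A simple wooden stool: a rectangular seat 316 mm (x) by 326 mm (y), 37 mm thick, top face at z = 393 mm, on four square legs, each 36×36 mm in cross-section. The legs rest on z = 0, each flush with a corner of the seat.


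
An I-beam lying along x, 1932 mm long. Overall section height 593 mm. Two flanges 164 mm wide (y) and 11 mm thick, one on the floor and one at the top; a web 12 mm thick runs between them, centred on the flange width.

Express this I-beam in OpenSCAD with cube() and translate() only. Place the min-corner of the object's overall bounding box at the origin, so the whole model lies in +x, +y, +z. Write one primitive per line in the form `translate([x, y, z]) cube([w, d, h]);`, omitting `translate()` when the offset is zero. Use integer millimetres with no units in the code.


cube([1932, 164, 11]);
translate([0, 76, 11]) cube([1932, 12, 571]);
translate([0, 0, 582]) cube([1932, 164, 11]);


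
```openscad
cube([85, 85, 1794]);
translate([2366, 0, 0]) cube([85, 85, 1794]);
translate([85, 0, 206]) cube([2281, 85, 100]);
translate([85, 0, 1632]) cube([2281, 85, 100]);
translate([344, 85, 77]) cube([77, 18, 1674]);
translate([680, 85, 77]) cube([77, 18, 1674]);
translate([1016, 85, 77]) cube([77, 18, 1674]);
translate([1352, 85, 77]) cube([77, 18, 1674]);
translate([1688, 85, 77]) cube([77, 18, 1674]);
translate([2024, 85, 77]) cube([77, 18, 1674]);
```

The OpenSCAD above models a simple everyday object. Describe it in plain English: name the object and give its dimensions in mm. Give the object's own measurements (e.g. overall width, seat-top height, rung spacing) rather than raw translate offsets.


A fence section. Two 85×85 mm posts, 1794 mm tall, stand on the floor with a clear span of 2281 mm between their inner faces. Two horizontal rails of 85×100 mm section span the gap between the posts with their undersides at z = 206 mm and z = 1632 mm, flush with the posts' −y face. 6 pickets, each 77 mm wide, 18 mm thick and 1674 mm tall, are fixed to the +y face of the rails with their bottoms at z = 77 mm, spaced across the span with a 259 mm gap after the −x post and between neighbouring pickets, with 265 mm left before the +x post.


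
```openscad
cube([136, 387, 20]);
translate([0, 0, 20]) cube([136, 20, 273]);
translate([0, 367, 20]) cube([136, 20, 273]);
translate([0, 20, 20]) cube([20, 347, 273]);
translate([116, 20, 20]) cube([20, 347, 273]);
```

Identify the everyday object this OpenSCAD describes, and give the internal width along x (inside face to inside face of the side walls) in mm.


An open box. The internal width is 96 mm.

A 136×387 base slab with four walls standing on it — an open box. The base is 136 mm wide and the walls are 20 mm thick, so the internal width is 136 − 2 × 20 = 96 mm.


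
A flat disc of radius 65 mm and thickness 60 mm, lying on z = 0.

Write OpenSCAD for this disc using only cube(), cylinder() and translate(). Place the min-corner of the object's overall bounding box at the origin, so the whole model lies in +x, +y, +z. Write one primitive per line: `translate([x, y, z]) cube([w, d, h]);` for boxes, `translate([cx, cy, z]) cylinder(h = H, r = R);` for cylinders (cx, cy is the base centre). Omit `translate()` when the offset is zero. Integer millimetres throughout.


translate([65, 65, 0]) cylinder(h = 60, r = 65);


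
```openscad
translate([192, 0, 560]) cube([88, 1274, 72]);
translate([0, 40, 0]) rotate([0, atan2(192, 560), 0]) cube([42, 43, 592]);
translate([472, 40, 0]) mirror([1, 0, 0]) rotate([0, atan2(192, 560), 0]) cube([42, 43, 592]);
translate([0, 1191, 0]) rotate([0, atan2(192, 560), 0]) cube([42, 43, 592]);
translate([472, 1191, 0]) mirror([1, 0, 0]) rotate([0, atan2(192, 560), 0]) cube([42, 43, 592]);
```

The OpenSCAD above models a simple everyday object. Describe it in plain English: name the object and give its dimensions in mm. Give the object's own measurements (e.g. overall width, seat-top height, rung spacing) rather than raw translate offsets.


A sawhorse. A 88×1274×72 mm beam (x, y, z) sits on two A-frame leg pairs. Each pair is two raked legs of 42×43 mm section (43 mm along y) splaying symmetrically in x. Each leg rises 560 mm vertically over 192 mm of horizontal reach and is 592 mm long along its own axis. Every leg's outer bottom edge rests on the floor and its outer top edge meets a bottom edge of the beam — the left legs (tilting toward +x) meet the beam's −x bottom edge, the right legs (their mirror images, tilting toward −x) meet its +x bottom edge — so the leg tops tuck under the beam, the beam's underside is 560 mm above the floor, and the feet are 472 mm apart outside-to-outside with the beam centred between them. The two leg pairs are set in 40 mm from either end of the beam.


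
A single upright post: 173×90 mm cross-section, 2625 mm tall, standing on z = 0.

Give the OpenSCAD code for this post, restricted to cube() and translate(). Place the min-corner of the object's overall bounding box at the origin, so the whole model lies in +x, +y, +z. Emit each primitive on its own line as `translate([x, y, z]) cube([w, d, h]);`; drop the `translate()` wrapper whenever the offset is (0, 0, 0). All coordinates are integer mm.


cube([173, 90, 2625]);


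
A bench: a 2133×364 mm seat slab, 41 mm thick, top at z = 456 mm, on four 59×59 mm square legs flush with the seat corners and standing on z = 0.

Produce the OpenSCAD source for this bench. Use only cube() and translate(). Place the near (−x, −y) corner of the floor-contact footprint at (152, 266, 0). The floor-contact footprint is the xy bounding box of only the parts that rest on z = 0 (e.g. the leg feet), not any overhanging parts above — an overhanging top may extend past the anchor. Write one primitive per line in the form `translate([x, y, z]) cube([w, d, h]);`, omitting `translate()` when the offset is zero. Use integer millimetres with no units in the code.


translate([152, 266, 415]) cube([2133, 364, 41]);
translate([152, 266, 0]) cube([59, 59, 415]);
translate([152, 571, 0]) cube([59, 59, 415]);
translate([2226, 266, 0]) cube([59, 59, 415]);
translate([2226, 571, 0]) cube([59, 59, 415]);


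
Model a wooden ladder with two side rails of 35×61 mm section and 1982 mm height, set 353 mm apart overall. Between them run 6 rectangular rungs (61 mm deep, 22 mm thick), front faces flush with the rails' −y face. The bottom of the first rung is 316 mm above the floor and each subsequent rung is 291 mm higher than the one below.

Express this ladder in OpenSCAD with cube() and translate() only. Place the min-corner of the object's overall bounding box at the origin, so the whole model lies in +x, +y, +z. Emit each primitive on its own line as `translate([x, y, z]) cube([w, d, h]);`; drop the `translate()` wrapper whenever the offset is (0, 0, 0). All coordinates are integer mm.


cube([35, 61, 1982]);
translate([318, 0, 0]) cube([35, 61, 1982]);
translate([35, 0, 316]) cube([283, 61, 22]);
translate([35, 0, 607]) cube([283, 61, 22]);
translate([35, 0, 898]) cube([283, 61, 22]);
translate([35, 0, 1189]) cube([283, 61, 22]);
translate([35, 0, 1480]) cube([283, 61, 22]);
translate([35, 0, 1771]) cube([283, 61, 22]);


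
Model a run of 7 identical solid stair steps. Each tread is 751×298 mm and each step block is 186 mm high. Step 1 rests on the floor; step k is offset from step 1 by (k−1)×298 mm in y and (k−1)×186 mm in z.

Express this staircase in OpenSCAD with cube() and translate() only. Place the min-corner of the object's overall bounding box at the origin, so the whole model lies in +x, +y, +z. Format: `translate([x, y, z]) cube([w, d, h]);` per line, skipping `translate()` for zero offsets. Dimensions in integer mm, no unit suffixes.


cube([751, 298, 186]);
translate([0, 298, 186]) cube([751, 298, 186]);
translate([0, 596, 372]) cube([751, 298, 186]);
translate([0, 894, 558]) cube([751, 298, 186]);
translate([0, 1192, 744]) cube([751, 298, 186]);
translate([0, 1490, 930]) cube([751, 298, 186]);
translate([0, 1788, 1116]) cube([751, 298, 186]);


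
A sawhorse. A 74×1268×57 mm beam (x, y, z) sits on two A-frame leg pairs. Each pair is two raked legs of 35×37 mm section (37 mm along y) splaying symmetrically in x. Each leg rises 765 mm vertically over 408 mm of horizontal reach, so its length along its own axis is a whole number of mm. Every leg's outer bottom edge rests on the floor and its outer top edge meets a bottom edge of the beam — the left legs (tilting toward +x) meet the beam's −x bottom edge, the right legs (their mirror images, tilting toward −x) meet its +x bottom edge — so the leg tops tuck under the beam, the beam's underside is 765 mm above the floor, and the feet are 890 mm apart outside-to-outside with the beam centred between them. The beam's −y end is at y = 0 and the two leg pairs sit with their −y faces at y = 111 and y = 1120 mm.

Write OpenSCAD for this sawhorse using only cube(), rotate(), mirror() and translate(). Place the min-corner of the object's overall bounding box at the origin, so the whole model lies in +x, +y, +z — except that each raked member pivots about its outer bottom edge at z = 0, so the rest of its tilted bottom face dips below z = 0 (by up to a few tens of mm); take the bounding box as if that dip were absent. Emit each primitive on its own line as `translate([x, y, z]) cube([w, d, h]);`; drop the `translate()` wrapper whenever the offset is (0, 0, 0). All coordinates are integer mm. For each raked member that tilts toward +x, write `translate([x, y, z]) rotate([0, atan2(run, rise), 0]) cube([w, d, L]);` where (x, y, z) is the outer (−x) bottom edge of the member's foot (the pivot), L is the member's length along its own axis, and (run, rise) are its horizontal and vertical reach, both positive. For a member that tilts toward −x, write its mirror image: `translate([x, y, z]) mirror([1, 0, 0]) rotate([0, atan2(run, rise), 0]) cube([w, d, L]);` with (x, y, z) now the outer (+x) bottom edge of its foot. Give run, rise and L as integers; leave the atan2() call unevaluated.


translate([408, 0, 765]) cube([74, 1268, 57]);
translate([0, 111, 0]) rotate([0, atan2(408, 765), 0]) cube([35, 37, 867]);
translate([890, 111, 0]) mirror([1, 0, 0]) rotate([0, atan2(408, 765), 0]) cube([35, 37, 867]);
translate([0, 1120, 0]) rotate([0, atan2(408, 765), 0]) cube([35, 37, 867]);
translate([890, 1120, 0]) mirror([1, 0, 0]) rotate([0, atan2(408, 765), 0]) cube([35, 37, 867]);


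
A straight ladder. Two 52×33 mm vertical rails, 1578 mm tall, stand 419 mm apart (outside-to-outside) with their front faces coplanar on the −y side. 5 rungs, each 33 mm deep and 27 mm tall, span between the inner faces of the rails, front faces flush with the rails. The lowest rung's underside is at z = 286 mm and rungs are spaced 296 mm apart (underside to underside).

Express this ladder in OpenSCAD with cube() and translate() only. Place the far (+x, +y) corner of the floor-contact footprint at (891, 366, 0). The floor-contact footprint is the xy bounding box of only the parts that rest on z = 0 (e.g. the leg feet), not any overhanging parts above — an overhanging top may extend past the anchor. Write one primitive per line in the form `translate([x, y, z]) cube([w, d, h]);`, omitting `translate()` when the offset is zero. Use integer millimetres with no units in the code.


// rung span = 419 - 2*52 = 315
// rung[k] z = 286 + k*296
translate([472, 333, 0]) cube([52, 33, 1578]);
translate([839, 333, 0]) cube([52, 33, 1578]);
translate([524, 333, 286]) cube([315, 33, 27]);
translate([524, 333, 582]) cube([315, 33, 27]);
translate([524, 333, 878]) cube([315, 33, 27]);
translate([524, 333, 1174]) cube([315, 33, 27]);
translate([524, 333, 1470]) cube([315, 33, 27]);
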